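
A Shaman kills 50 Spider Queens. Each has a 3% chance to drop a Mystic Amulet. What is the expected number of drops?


Expected drops = kills * (drop_rate / 100)
= 50 * (3 / 100)
= 50 * 0.03
= 1.5

1.5 drops


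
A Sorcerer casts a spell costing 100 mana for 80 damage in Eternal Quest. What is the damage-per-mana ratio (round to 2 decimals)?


Efficiency = damage / mana
= 80 / 100
= 0.80

0.80 dmg/mana


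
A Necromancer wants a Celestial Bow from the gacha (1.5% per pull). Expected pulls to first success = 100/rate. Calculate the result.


Expected pulls for a geometric distribution = 1/p = 100 / rate%
= 100 / 1.5
= 66.67

66.67 pulls


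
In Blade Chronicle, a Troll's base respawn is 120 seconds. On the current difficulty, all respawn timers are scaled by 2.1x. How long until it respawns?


Respawn time = base * multiplier
= 120 * 2.1
= 252.0 seconds

252.0 seconds


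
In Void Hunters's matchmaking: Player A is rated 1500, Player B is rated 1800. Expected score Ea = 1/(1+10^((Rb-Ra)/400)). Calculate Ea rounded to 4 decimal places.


Elo expected score: Ea = 1/(1 + 10^((Rb-Ra)/400))
Rb - Ra = 1800 - 1500 = 300
(Rb-Ra)/400 = 300/400 = 0.75
10^0.75 = 5.623413
Ea = 1/(1 + 5.623413) = 1/6.623413 = 0.1510

0.1510


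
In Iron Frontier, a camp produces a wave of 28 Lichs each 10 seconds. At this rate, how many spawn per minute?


Spawns per minute = count * (60 / interval)
= 28 * (60 / 10)
= 28 * 6.0
= 168.0

168.0 per minute


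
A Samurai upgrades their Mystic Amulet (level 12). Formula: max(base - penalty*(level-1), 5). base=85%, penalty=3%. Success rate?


raw_rate = 85 - 3 * (12 - 1)
= 85 - 3 * 11
= 85 - 33
= 52
Apply floor: max(52, 5) = 52%

52%


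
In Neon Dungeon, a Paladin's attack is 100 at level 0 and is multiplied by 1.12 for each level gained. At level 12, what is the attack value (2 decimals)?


value = base * growth^level
= 100 * 1.12^12
= 100 * 3.895976
= 389.60

389.60 attack


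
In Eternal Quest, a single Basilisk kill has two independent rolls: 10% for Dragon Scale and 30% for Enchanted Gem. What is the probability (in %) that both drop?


For independent events, P(both) = P(A) * P(B)
= 10% * 30%
= 300 / 100 %
= 3.0%

3.0%


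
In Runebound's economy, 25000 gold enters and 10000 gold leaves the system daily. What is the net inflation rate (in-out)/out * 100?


Net gold = 25000 - 10000 = 15000
Inflation rate = net / sunk * 100 = 15000 / 10000 * 100
= 1.5 * 100
= 150.00%

150.00%


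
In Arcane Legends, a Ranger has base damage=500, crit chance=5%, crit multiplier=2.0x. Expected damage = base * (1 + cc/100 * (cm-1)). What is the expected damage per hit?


E[dmg] = base * (1 + crit_chance * (crit_mult - 1))
cc as decimal = 5/100 = 0.05
cm - 1 = 2.0 - 1 = 1.0
Bonus factor = 0.05 * 1.0 = 0.05
Total multiplier = 1 + 0.05 = 1.05
Expected damage = 500 * 1.05 = 525.00

525.00 damage


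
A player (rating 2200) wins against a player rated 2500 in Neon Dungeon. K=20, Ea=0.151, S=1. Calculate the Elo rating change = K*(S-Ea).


Elo update: delta = K * (S - Ea), where S = 1 (wins)
S - Ea = 1 - 0.151 = 0.849
Rating change = 20 * 0.849
= 16.98

16.98 rating points


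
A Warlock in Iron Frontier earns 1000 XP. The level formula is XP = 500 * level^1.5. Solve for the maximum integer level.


XP = 500 * level^1.5, so level = (XP / 500)^(1/1.5)
= (1000 / 500)^(1/1.5)
= 2.0^0.6667
= 1.5874
Floor: level = 1

level 1


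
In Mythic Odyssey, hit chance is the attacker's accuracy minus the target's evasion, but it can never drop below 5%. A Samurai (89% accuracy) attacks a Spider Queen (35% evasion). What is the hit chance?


accuracy - evasion = 89 - 35 = 54
Apply floor: max(54, 5) = 54
Hit chance = 54%

54%


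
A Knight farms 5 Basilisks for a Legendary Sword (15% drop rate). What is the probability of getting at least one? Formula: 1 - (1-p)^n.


P(at least one) = 1 - P(none) = 1 - (1-p)^n
p = 15/100 = 0.15
1 - p = 0.85
(1 - p)^5 = 0.85^5 = 0.443705
P(at least one) = 1 - 0.443705 = 0.5563

0.5563


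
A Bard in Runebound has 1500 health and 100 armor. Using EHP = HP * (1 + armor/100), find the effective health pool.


EHP = 1500 * (1 + 100/100)
= 1500 * (1 + 1.0)
= 1500 * 2.0
= 3000.0

3000.0 EHP


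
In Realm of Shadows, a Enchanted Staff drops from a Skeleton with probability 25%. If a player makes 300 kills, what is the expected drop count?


Expected drops = kills * (drop_rate / 100)
= 300 * (25 / 100)
= 300 * 0.25
= 75.0

75.0 drops


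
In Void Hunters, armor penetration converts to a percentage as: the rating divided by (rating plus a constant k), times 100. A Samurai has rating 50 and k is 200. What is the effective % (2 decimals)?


effective% = rating / (rating + k) * 100
= 50 / (50 + 200) * 100
= 50 / 250 * 100
= 0.2 * 100
= 20.00%

20.00%


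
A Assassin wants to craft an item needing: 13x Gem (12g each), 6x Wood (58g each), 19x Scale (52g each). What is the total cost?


Cost breakdown:
  Gem: 13 * 12 = 156
  Wood: 6 * 58 = 348
  Scale: 19 * 52 = 988
Total = 156 + 348 + 988 = 1492

1492 gold


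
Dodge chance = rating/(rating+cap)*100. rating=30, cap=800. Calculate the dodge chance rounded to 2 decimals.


dodge% = 30 / (30 + 800) * 100
= 30 / 830 * 100
= 0.036145 * 100
= 3.61%

3.61%


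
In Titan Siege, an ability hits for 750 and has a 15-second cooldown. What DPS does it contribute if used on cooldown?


DPS = damage / cooldown
= 750 / 15
= 50.00

50.00 DPS


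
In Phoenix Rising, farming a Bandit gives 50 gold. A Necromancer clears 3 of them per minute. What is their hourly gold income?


Gold per minute = 50 * 3 = 150
Gold per hour = 150 * 60 = 9000

9000 gold/hour


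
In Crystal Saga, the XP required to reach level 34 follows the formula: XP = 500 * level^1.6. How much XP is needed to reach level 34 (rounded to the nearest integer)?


XP = 500 * level^1.6
Substitute level = 34:
XP = 500 * 34^1.6
= 500 * 282.0761
= 141038

141038 XP


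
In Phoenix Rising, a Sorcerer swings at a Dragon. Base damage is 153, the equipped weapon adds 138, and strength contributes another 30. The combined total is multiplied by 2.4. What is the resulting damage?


Sum base + weapon + str = 153 + 138 + 30 = 321
Multiply by 2.4:
321 * 2.4 = 770.4

770.4 damage


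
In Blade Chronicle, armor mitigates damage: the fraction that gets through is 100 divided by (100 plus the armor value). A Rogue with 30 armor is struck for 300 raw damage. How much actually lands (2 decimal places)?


actual = 300 * 100 / (100 + 30)
= 300 * 100 / 130
= 30000 / 130
= 230.77

230.77 damage


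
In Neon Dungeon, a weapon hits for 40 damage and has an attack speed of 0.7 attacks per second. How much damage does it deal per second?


DPS = damage * attack_speed
= 40 * 0.7
= 28.0

28.0 DPS


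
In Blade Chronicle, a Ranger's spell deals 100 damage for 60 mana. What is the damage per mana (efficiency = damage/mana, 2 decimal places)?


Efficiency = damage / mana
= 100 / 60
= 1.67

1.67 dmg/mana


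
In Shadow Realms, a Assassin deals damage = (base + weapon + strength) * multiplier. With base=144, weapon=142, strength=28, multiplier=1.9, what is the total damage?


Sum base + weapon + str = 144 + 142 + 28 = 314
Multiply by 1.9:
314 * 1.9 = 596.6

596.6 damage


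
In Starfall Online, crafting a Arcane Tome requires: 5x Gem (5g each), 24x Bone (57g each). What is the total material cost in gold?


Cost breakdown:
  Gem: 5 * 5 = 25
  Bone: 24 * 57 = 1368
Total = 25 + 1368 = 1393

1393 gold


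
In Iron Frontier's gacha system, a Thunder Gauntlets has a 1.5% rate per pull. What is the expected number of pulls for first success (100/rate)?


Expected pulls for a geometric distribution = 1/p = 100 / rate%
= 100 / 1.5
= 66.67

66.67 pulls


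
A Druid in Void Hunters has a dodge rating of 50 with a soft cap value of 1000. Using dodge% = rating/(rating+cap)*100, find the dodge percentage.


dodge% = 50 / (50 + 1000) * 100
= 50 / 1050 * 100
= 0.047619 * 100
= 4.76%

4.76%


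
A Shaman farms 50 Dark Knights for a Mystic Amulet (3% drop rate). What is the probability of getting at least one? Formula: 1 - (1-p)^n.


P(at least one) = 1 - P(none) = 1 - (1-p)^n
p = 3/100 = 0.03
1 - p = 0.97
(1 - p)^50 = 0.97^50 = 0.218065
P(at least one) = 1 - 0.218065 = 0.7819

0.7819


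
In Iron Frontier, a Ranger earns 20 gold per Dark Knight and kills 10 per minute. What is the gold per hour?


Gold per minute = 20 * 10 = 200
Gold per hour = 200 * 60 = 12000

12000 gold/hour


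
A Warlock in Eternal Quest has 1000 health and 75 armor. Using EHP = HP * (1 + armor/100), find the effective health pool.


EHP = 1000 * (1 + 75/100)
= 1000 * (1 + 0.75)
= 1000 * 1.75
= 1750.0

1750.0 EHP


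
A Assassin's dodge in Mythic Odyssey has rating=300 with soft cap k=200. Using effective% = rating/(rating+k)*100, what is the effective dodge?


effective% = rating / (rating + k) * 100
= 300 / (300 + 200) * 100
= 300 / 500 * 100
= 0.6 * 100
= 60.00%

60.00%


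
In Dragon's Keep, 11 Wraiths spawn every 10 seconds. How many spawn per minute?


Spawns per minute = count * (60 / interval)
= 11 * (60 / 10)
= 11 * 6.0
= 66.0

66.0 per minute


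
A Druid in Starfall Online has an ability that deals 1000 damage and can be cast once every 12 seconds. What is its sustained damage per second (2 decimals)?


DPS = damage / cooldown
= 1000 / 12
= 83.33

83.33 DPS


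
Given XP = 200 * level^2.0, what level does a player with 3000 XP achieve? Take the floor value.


XP = 200 * level^2.0, so level = (XP / 200)^(1/2.0)
= (3000 / 200)^(1/2.0)
= 15.0^0.5
= 3.873
Floor: level = 3

level 3


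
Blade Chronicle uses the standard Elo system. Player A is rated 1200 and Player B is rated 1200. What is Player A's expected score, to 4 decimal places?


Elo expected score: Ea = 1/(1 + 10^((Rb-Ra)/400))
Rb - Ra = 1200 - 1200 = 0
(Rb-Ra)/400 = 0/400 = 0.0
10^0.0 = 1.0
Ea = 1/(1 + 1.0) = 1/2.0 = 0.5000

0.5000


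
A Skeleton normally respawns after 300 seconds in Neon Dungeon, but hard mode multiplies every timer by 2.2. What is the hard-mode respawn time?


Respawn time = base * multiplier
= 300 * 2.2
= 660.0 seconds

660.0 seconds


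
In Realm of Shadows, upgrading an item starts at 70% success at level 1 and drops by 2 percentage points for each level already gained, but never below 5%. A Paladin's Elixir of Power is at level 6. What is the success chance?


raw_rate = 70 - 2 * (6 - 1)
= 70 - 2 * 5
= 70 - 10
= 60
Apply floor: max(60, 5) = 60%

60%


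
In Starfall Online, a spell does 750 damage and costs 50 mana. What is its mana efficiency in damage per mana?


Efficiency = damage / mana
= 750 / 50
= 15.00

15.00 dmg/mana


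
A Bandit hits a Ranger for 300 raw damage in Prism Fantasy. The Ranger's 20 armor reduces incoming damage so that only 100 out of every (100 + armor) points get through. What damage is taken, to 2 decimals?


actual = 300 * 100 / (100 + 20)
= 300 * 100 / 120
= 30000 / 120
= 250.00

250.00 damage


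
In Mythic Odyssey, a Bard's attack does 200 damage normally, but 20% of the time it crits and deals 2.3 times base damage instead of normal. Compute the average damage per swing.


E[dmg] = base * (1 + crit_chance * (crit_mult - 1))
cc as decimal = 20/100 = 0.2
cm - 1 = 2.3 - 1 = 1.3
Bonus factor = 0.2 * 1.3 = 0.26
Total multiplier = 1 + 0.26 = 1.26
Expected damage = 200 * 1.26 = 252.00

252.00 damage


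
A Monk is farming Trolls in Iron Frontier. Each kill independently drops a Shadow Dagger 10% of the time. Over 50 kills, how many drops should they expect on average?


Expected drops = kills * (drop_rate / 100)
= 50 * (10 / 100)
= 50 * 0.1
= 5.0

5.0 drops


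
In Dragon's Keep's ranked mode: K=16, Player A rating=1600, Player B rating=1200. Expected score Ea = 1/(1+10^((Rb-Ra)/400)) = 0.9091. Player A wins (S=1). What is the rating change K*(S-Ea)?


Elo update: delta = K * (S - Ea), where S = 1 (wins)
S - Ea = 1 - 0.9091 = 0.0909
Rating change = 16 * 0.0909
= 1.45

1.45 rating points


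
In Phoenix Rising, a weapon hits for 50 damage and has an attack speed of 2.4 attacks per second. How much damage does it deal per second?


DPS = damage * attack_speed
= 50 * 2.4
= 120.0

120.0 DPS


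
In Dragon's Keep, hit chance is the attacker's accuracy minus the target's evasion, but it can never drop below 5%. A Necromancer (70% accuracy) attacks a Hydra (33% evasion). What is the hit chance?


accuracy - evasion = 70 - 33 = 37
Apply floor: max(37, 5) = 37
Hit chance = 37%

37%


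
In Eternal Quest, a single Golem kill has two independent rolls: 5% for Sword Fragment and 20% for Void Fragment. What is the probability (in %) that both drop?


For independent events, P(both) = P(A) * P(B)
= 5% * 20%
= 100 / 100 %
= 1.0%

1.0%


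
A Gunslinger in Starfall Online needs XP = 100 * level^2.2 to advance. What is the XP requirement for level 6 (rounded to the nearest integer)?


XP = 100 * level^2.2
Substitute level = 6:
XP = 100 * 6^2.2
= 100 * 51.5149
= 5151

5151 XP


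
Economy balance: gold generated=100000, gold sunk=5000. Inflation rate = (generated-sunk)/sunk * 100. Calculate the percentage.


Net gold = 100000 - 5000 = 95000
Inflation rate = net / sunk * 100 = 95000 / 5000 * 100
= 19.0 * 100
= 1900.00%

1900.00%


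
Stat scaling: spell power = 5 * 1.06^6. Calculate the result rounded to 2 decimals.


value = base * growth^level
= 5 * 1.06^6
= 5 * 1.418519
= 7.09

7.09 spell power


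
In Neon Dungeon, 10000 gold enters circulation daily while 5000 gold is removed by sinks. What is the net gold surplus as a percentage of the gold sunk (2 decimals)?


Net gold = 10000 - 5000 = 5000
Inflation rate = net / sunk * 100 = 5000 / 5000 * 100
= 1.0 * 100
= 100.00%

100.00%


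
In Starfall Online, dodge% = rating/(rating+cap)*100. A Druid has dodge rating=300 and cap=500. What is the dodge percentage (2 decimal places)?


dodge% = 300 / (300 + 500) * 100
= 300 / 800 * 100
= 0.375 * 100
= 37.50%

37.50%


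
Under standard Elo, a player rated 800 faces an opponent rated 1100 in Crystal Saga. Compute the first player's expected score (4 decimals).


Elo expected score: Ea = 1/(1 + 10^((Rb-Ra)/400))
Rb - Ra = 1100 - 800 = 300
(Rb-Ra)/400 = 300/400 = 0.75
10^0.75 = 5.623413
Ea = 1/(1 + 5.623413) = 1/6.623413 = 0.1510

0.1510


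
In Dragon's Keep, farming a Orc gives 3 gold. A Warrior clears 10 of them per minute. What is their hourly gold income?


Gold per minute = 3 * 10 = 30
Gold per hour = 30 * 60 = 1800

1800 gold/hour


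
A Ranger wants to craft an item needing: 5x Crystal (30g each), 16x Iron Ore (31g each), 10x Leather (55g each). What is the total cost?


Cost breakdown:
  Crystal: 5 * 30 = 150
  Iron Ore: 16 * 31 = 496
  Leather: 10 * 55 = 550
Total = 150 + 496 + 550 = 1196

1196 gold


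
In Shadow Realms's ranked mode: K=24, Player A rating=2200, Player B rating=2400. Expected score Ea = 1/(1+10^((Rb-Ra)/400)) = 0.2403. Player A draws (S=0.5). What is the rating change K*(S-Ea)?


Elo update: delta = K * (S - Ea), where S = 0.5 (draws)
S - Ea = 0.5 - 0.2403 = 0.2597
Rating change = 24 * 0.2597
= 6.23

6.23 rating points


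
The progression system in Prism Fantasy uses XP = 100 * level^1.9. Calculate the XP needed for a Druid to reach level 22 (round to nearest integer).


XP = 100 * level^1.9
Substitute level = 22:
XP = 100 * 22^1.9
= 100 * 355.3065
= 35531

35531 XP


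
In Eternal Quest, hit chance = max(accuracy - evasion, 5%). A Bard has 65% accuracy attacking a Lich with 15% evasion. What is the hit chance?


accuracy - evasion = 65 - 15 = 50
Apply floor: max(50, 5) = 50
Hit chance = 50%

50%


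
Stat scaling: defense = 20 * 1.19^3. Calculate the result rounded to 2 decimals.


value = base * growth^level
= 20 * 1.19^3
= 20 * 1.685159
= 33.70

33.70 defense


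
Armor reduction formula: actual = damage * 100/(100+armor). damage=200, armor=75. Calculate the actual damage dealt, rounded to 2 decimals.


actual = 200 * 100 / (100 + 75)
= 200 * 100 / 175
= 20000 / 175
= 114.29

114.29 damage


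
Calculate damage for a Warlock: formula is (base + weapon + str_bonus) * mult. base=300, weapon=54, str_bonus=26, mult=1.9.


Sum base + weapon + str = 300 + 54 + 26 = 380
Multiply by 1.9:
380 * 1.9 = 722.0

722.0 damage


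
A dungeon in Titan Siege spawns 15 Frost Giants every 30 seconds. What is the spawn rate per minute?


Spawns per minute = count * (60 / interval)
= 15 * (60 / 30)
= 15 * 2.0
= 30.0

30.0 per minute


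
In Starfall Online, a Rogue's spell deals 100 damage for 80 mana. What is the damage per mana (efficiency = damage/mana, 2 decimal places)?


Efficiency = damage / mana
= 100 / 80
= 1.25

1.25 dmg/mana


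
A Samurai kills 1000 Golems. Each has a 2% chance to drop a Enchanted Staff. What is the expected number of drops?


Expected drops = kills * (drop_rate / 100)
= 1000 * (2 / 100)
= 1000 * 0.02
= 20.0

20.0 drops


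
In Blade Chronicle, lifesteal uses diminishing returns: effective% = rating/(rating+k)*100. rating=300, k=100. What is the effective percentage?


effective% = rating / (rating + k) * 100
= 300 / (300 + 100) * 100
= 300 / 400 * 100
= 0.75 * 100
= 75.00%

75.00%


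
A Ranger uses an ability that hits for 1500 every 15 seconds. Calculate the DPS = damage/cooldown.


DPS = damage / cooldown
= 1500 / 15
= 100.00

100.00 DPS


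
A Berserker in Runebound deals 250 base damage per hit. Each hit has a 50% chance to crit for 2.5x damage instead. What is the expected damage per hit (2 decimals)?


E[dmg] = base * (1 + crit_chance * (crit_mult - 1))
cc as decimal = 50/100 = 0.5
cm - 1 = 2.5 - 1 = 1.5
Bonus factor = 0.5 * 1.5 = 0.75
Total multiplier = 1 + 0.75 = 1.75
Expected damage = 250 * 1.75 = 437.50

437.50 damage


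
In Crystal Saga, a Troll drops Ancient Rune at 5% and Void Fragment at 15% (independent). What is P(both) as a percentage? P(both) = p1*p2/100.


For independent events, P(both) = P(A) * P(B)
= 5% * 15%
= 75 / 100 %
= 0.75%

0.75%


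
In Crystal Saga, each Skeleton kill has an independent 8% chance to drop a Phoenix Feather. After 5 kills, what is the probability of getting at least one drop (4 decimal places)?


P(at least one) = 1 - P(none) = 1 - (1-p)^n
p = 8/100 = 0.08
1 - p = 0.92
(1 - p)^5 = 0.92^5 = 0.659082
P(at least one) = 1 - 0.659082 = 0.3409

0.3409


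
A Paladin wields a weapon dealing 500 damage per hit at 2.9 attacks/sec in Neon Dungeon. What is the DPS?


DPS = damage * attack_speed
= 500 * 2.9
= 1450.0

1450.0 DPS


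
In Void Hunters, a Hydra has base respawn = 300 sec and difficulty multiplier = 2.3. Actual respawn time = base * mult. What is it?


Respawn time = base * multiplier
= 300 * 2.3
= 690.0 seconds

690.0 seconds


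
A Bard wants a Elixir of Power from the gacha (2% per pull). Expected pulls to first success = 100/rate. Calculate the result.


Expected pulls for a geometric distribution = 1/p = 100 / rate%
= 100 / 2
= 50.0

50.0 pulls


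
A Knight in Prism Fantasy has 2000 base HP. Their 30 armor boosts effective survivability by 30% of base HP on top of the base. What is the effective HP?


EHP = 2000 * (1 + 30/100)
= 2000 * (1 + 0.3)
= 2000 * 1.3
= 2600.0

2600.0 EHP


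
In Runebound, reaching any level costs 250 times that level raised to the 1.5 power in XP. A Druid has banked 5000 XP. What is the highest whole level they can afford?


XP = 250 * level^1.5, so level = (XP / 250)^(1/1.5)
= (5000 / 250)^(1/1.5)
= 20.0^0.6667
= 7.3681
Floor: level = 7

level 7


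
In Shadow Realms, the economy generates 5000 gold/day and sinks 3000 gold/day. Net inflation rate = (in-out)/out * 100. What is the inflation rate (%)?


Net gold = 5000 - 3000 = 2000
Inflation rate = net / sunk * 100 = 2000 / 3000 * 100
= 0.666667 * 100
= 66.67%

66.67%


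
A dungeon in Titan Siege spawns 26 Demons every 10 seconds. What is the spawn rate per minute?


Spawns per minute = count * (60 / interval)
= 26 * (60 / 10)
= 26 * 6.0
= 156.0

156.0 per minute


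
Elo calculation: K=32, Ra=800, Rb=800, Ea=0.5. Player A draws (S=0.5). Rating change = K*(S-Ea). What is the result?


Elo update: delta = K * (S - Ea), where S = 0.5 (draws)
S - Ea = 0.5 - 0.5 = 0.0
Rating change = 32 * 0.0
= 0.00

0.00 rating points


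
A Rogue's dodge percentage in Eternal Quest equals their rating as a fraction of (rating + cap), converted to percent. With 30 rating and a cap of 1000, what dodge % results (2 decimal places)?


dodge% = 30 / (30 + 1000) * 100
= 30 / 1030 * 100
= 0.029126 * 100
= 2.91%

2.91%


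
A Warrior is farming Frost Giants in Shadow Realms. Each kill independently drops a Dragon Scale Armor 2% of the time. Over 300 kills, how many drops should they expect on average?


Expected drops = kills * (drop_rate / 100)
= 300 * (2 / 100)
= 300 * 0.02
= 6.0

6.0 drops


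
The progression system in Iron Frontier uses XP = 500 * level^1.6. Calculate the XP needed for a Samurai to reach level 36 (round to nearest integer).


XP = 500 * level^1.6
Substitute level = 36:
XP = 500 * 36^1.6
= 500 * 309.0893
= 154545

154545 XP


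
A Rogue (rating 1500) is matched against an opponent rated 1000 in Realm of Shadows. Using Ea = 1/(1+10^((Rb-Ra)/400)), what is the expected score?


Elo expected score: Ea = 1/(1 + 10^((Rb-Ra)/400))
Rb - Ra = 1000 - 1500 = -500
(Rb-Ra)/400 = -500/400 = -1.25
10^-1.25 = 0.056234
Ea = 1/(1 + 0.056234) = 1/1.056234 = 0.9468

0.9468


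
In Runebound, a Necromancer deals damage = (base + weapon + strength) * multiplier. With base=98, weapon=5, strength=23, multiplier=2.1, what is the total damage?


Sum base + weapon + str = 98 + 5 + 23 = 126
Multiply by 2.1:
126 * 2.1 = 264.6

264.6 damage


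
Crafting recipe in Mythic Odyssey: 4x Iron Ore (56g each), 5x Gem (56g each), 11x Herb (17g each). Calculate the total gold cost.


Cost breakdown:
  Iron Ore: 4 * 56 = 224
  Gem: 5 * 56 = 280
  Herb: 11 * 17 = 187
Total = 224 + 280 + 187 = 691

691 gold


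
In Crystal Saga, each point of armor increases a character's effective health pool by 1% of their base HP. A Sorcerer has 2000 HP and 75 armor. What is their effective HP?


EHP = 2000 * (1 + 75/100)
= 2000 * (1 + 0.75)
= 2000 * 1.75
= 3500.0

3500.0 EHP


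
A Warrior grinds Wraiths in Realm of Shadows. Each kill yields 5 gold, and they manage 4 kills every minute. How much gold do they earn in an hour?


Gold per minute = 5 * 4 = 20
Gold per hour = 20 * 60 = 1200

1200 gold/hour


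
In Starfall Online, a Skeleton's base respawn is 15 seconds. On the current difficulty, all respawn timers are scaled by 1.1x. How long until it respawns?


Respawn time = base * multiplier
= 15 * 1.1
= 16.5 seconds

16.5 seconds


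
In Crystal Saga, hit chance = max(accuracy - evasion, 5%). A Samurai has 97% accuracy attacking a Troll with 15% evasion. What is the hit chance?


accuracy - evasion = 97 - 15 = 82
Apply floor: max(82, 5) = 82
Hit chance = 82%

82%


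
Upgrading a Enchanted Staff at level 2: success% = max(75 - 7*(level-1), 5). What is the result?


raw_rate = 75 - 7 * (2 - 1)
= 75 - 7 * 1
= 75 - 7
= 68
Apply floor: max(68, 5) = 68%

68%


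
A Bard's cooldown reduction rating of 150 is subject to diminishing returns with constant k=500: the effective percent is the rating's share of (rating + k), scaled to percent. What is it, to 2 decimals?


effective% = rating / (rating + k) * 100
= 150 / (150 + 500) * 100
= 150 / 650 * 100
= 0.230769 * 100
= 23.08%

23.08%


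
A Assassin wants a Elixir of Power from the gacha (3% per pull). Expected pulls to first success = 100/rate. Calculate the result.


Expected pulls for a geometric distribution = 1/p = 100 / rate%
= 100 / 3
= 33.33

33.33 pulls


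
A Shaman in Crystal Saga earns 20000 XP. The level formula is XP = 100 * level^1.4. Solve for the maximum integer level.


XP = 100 * level^1.4, so level = (XP / 100)^(1/1.4)
= (20000 / 100)^(1/1.4)
= 200.0^0.7143
= 44.0142
Floor: level = 44

level 44


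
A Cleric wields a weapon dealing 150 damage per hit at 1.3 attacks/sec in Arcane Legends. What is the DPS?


DPS = damage * attack_speed
= 150 * 1.3
= 195.0

195.0 DPS


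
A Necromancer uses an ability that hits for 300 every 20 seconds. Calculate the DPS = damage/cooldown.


DPS = damage / cooldown
= 300 / 20
= 15.00

15.00 DPS


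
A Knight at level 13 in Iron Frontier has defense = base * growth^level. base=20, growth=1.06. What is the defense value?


value = base * growth^level
= 20 * 1.06^13
= 20 * 2.132928
= 42.66

42.66 defense


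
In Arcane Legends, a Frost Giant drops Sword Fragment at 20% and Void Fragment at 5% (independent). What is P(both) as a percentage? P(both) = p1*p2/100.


For independent events, P(both) = P(A) * P(B)
= 20% * 5%
= 100 / 100 %
= 1.0%

1.0%


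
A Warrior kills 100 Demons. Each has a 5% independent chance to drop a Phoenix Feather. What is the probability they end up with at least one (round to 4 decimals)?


P(at least one) = 1 - P(none) = 1 - (1-p)^n
p = 5/100 = 0.05
1 - p = 0.95
(1 - p)^100 = 0.95^100 = 0.005921
P(at least one) = 1 - 0.005921 = 0.9941

0.9941


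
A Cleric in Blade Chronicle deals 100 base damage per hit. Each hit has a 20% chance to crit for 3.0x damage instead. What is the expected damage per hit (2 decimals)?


E[dmg] = base * (1 + crit_chance * (crit_mult - 1))
cc as decimal = 20/100 = 0.2
cm - 1 = 3.0 - 1 = 2.0
Bonus factor = 0.2 * 2.0 = 0.4
Total multiplier = 1 + 0.4 = 1.4
Expected damage = 100 * 1.4 = 140.00

140.00 damage


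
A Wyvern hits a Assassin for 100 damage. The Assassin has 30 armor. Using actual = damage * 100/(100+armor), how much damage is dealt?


actual = 100 * 100 / (100 + 30)
= 100 * 100 / 130
= 10000 / 130
= 76.92

76.92 damage


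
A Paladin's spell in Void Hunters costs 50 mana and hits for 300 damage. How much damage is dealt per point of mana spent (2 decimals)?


Efficiency = damage / mana
= 300 / 50
= 6.00

6.00 dmg/mana


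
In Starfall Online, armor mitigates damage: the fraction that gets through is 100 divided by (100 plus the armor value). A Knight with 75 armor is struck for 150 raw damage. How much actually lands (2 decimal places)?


actual = 150 * 100 / (100 + 75)
= 150 * 100 / 175
= 15000 / 175
= 85.71

85.71 damage


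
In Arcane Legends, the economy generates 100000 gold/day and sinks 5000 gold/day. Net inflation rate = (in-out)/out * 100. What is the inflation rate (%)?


Net gold = 100000 - 5000 = 95000
Inflation rate = net / sunk * 100 = 95000 / 5000 * 100
= 19.0 * 100
= 1900.00%

1900.00%


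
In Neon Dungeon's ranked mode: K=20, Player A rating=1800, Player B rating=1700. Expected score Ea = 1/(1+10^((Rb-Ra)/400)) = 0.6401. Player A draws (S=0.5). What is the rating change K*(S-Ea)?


Elo update: delta = K * (S - Ea), where S = 0.5 (draws)
S - Ea = 0.5 - 0.6401 = -0.1401
Rating change = 20 * -0.1401
= -2.80

-2.80 rating points


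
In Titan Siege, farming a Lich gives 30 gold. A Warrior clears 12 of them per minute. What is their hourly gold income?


Gold per minute = 30 * 12 = 360
Gold per hour = 360 * 60 = 21600

21600 gold/hour


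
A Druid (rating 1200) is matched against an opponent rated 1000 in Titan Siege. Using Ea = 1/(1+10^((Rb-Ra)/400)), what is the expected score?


Elo expected score: Ea = 1/(1 + 10^((Rb-Ra)/400))
Rb - Ra = 1000 - 1200 = -200
(Rb-Ra)/400 = -200/400 = -0.5
10^-0.5 = 0.316228
Ea = 1/(1 + 0.316228) = 1/1.316228 = 0.7597

0.7597


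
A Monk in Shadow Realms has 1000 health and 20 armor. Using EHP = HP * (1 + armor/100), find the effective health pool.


EHP = 1000 * (1 + 20/100)
= 1000 * (1 + 0.2)
= 1000 * 1.2
= 1200.0

1200.0 EHP


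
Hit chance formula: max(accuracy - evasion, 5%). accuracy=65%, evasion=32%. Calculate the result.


accuracy - evasion = 65 - 32 = 33
Apply floor: max(33, 5) = 33
Hit chance = 33%

33%


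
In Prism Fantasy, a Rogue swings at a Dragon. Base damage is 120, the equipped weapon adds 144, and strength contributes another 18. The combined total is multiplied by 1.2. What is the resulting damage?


Sum base + weapon + str = 120 + 144 + 18 = 282
Multiply by 1.2:
282 * 1.2 = 338.4

338.4 damage


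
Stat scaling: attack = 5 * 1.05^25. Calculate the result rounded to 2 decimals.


value = base * growth^level
= 5 * 1.05^25
= 5 * 3.386355
= 16.93

16.93 attack


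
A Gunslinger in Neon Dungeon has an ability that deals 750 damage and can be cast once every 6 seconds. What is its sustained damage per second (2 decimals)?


DPS = damage / cooldown
= 750 / 6
= 125.00

125.00 DPS


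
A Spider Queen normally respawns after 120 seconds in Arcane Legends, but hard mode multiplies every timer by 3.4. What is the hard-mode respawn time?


Respawn time = base * multiplier
= 120 * 3.4
= 408.0 seconds

408.0 seconds


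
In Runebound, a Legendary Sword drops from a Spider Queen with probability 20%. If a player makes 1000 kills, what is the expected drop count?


Expected drops = kills * (drop_rate / 100)
= 1000 * (20 / 100)
= 1000 * 0.2
= 200.0

200.0 drops


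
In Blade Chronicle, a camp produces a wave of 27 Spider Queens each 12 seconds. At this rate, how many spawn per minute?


Spawns per minute = count * (60 / interval)
= 27 * (60 / 12)
= 27 * 5.0
= 135.0

135.0 per minute


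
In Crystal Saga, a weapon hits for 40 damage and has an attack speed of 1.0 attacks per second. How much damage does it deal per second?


DPS = damage * attack_speed
= 40 * 1.0
= 40.0

40.0 DPS


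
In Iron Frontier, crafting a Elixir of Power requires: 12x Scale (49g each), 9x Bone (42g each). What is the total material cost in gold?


Cost breakdown:
  Scale: 12 * 49 = 588
  Bone: 9 * 42 = 378
Total = 588 + 378 = 966

966 gold


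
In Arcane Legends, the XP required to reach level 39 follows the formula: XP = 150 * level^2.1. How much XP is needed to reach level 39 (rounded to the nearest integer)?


XP = 150 * level^2.1
Substitute level = 39:
XP = 150 * 39^2.1
= 150 * 2193.9952
= 329099

329099 XP


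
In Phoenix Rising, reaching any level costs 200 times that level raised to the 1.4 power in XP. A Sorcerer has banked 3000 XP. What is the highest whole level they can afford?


XP = 200 * level^1.4, so level = (XP / 200)^(1/1.4)
= (3000 / 200)^(1/1.4)
= 15.0^0.7143
= 6.9193
Floor: level = 6

level 6


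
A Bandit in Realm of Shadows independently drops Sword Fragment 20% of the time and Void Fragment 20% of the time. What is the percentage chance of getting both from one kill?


For independent events, P(both) = P(A) * P(B)
= 20% * 20%
= 400 / 100 %
= 4.0%

4.0%


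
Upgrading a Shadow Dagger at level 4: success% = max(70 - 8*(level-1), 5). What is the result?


raw_rate = 70 - 8 * (4 - 1)
= 70 - 8 * 3
= 70 - 24
= 46
Apply floor: max(46, 5) = 46%

46%


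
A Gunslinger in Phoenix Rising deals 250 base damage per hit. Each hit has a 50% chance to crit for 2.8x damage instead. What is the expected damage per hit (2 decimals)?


E[dmg] = base * (1 + crit_chance * (crit_mult - 1))
cc as decimal = 50/100 = 0.5
cm - 1 = 2.8 - 1 = 1.8
Bonus factor = 0.5 * 1.8 = 0.9
Total multiplier = 1 + 0.9 = 1.9
Expected damage = 250 * 1.9 = 475.00

475.00 damage


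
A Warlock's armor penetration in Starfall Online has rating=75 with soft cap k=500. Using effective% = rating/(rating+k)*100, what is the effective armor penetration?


effective% = rating / (rating + k) * 100
= 75 / (75 + 500) * 100
= 75 / 575 * 100
= 0.130435 * 100
= 13.04%

13.04%


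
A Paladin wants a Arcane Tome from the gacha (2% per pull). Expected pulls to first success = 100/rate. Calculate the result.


Expected pulls for a geometric distribution = 1/p = 100 / rate%
= 100 / 2
= 50.0

50.0 pulls


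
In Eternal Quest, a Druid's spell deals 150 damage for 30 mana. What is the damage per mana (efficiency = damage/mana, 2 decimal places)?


Efficiency = damage / mana
= 150 / 30
= 5.00

5.00 dmg/mana


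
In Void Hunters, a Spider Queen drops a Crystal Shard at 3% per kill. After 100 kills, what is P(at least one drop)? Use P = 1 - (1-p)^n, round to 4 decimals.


P(at least one) = 1 - P(none) = 1 - (1-p)^n
p = 3/100 = 0.03
1 - p = 0.97
(1 - p)^100 = 0.97^100 = 0.047553
P(at least one) = 1 - 0.047553 = 0.9524

0.9524


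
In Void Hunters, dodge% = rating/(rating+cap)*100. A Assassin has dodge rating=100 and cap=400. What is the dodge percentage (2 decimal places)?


dodge% = 100 / (100 + 400) * 100
= 100 / 500 * 100
= 0.2 * 100
= 20.00%

20.00%


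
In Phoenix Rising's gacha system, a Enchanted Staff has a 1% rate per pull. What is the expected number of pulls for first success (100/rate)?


Expected pulls for a geometric distribution = 1/p = 100 / rate%
= 100 / 1
= 100.0

100.0 pulls


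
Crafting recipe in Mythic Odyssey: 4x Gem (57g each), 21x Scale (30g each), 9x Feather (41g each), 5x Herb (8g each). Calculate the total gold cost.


Cost breakdown:
  Gem: 4 * 57 = 228
  Scale: 21 * 30 = 630
  Feather: 9 * 41 = 369
  Herb: 5 * 8 = 40
Total = 228 + 630 + 369 + 40 = 1267

1267 gold


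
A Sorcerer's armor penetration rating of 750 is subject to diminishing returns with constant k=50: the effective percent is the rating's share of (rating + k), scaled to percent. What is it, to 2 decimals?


effective% = rating / (rating + k) * 100
= 750 / (750 + 50) * 100
= 750 / 800 * 100
= 0.9375 * 100
= 93.75%

93.75%


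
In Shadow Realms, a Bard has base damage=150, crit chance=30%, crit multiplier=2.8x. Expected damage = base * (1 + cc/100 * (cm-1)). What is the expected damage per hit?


E[dmg] = base * (1 + crit_chance * (crit_mult - 1))
cc as decimal = 30/100 = 0.3
cm - 1 = 2.8 - 1 = 1.8
Bonus factor = 0.3 * 1.8 = 0.54
Total multiplier = 1 + 0.54 = 1.54
Expected damage = 150 * 1.54 = 231.00

231.00 damage


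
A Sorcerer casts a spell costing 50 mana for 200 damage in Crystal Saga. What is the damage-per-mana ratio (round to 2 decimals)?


Efficiency = damage / mana
= 200 / 50
= 4.00

4.00 dmg/mana


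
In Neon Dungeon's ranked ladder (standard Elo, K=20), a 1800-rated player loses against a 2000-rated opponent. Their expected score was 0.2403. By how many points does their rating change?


Elo update: delta = K * (S - Ea), where S = 0 (loses)
S - Ea = 0 - 0.2403 = -0.2403
Rating change = 20 * -0.2403
= -4.81

-4.81 rating points


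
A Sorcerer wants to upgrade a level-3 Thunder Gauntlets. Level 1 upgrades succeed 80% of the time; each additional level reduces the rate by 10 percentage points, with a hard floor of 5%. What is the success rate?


raw_rate = 80 - 10 * (3 - 1)
= 80 - 10 * 2
= 80 - 20
= 60
Apply floor: max(60, 5) = 60%

60%


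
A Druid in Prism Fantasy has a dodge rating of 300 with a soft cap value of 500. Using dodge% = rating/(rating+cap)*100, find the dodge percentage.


dodge% = 300 / (300 + 500) * 100
= 300 / 800 * 100
= 0.375 * 100
= 37.50%

37.50%


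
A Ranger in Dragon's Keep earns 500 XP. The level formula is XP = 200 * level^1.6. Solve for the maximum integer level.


XP = 200 * level^1.6, so level = (XP / 200)^(1/1.6)
= (500 / 200)^(1/1.6)
= 2.5^0.625
= 1.773
Floor: level = 1

level 1


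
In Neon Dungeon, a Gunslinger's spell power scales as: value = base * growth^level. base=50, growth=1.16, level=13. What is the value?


value = base * growth^level
= 50 * 1.16^13
= 50 * 6.885791
= 344.29

344.29 spell power


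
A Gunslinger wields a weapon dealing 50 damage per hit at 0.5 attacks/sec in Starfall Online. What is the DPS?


DPS = damage * attack_speed
= 50 * 0.5
= 25.0

25.0 DPS


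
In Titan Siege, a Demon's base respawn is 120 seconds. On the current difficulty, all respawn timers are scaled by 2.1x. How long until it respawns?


Respawn time = base * multiplier
= 120 * 2.1
= 252.0 seconds

252.0 seconds


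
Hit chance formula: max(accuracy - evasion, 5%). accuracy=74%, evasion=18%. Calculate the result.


accuracy - evasion = 74 - 18 = 56
Apply floor: max(56, 5) = 56
Hit chance = 56%

56%


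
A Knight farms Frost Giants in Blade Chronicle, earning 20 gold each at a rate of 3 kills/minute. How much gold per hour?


Gold per minute = 20 * 3 = 60
Gold per hour = 60 * 60 = 3600

3600 gold/hour


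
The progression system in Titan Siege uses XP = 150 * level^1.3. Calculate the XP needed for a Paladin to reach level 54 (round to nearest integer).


XP = 150 * level^1.3
Substitute level = 54:
XP = 150 * 54^1.3
= 150 * 178.6948
= 26804

26804 XP


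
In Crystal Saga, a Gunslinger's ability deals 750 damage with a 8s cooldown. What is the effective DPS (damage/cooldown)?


DPS = damage / cooldown
= 750 / 8
= 93.75

93.75 DPS


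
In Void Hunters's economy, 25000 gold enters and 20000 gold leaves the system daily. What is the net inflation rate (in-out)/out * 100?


Net gold = 25000 - 20000 = 5000
Inflation rate = net / sunk * 100 = 5000 / 20000 * 100
= 0.25 * 100
= 25.00%

25.00%


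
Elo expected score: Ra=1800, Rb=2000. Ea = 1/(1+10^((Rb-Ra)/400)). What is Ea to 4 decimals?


Elo expected score: Ea = 1/(1 + 10^((Rb-Ra)/400))
Rb - Ra = 2000 - 1800 = 200
(Rb-Ra)/400 = 200/400 = 0.5
10^0.5 = 3.162278
Ea = 1/(1 + 3.162278) = 1/4.162278 = 0.2403

0.2403


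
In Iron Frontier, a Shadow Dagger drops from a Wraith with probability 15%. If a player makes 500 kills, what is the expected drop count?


Expected drops = kills * (drop_rate / 100)
= 500 * (15 / 100)
= 500 * 0.15
= 75.0

75.0 drops


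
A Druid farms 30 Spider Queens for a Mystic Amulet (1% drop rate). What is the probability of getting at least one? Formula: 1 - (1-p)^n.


P(at least one) = 1 - P(none) = 1 - (1-p)^n
p = 1/100 = 0.01
1 - p = 0.99
(1 - p)^30 = 0.99^30 = 0.739700
P(at least one) = 1 - 0.739700 = 0.2603

0.2603


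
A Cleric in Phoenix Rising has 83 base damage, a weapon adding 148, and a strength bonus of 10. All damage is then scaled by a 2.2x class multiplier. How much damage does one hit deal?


Sum base + weapon + str = 83 + 148 + 10 = 241
Multiply by 2.2:
241 * 2.2 = 530.2

530.2 damage


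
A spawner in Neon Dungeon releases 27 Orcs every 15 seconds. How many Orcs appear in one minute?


Spawns per minute = count * (60 / interval)
= 27 * (60 / 15)
= 27 * 4.0
= 108.0

108.0 per minute


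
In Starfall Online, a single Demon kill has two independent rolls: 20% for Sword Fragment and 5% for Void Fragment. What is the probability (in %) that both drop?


For independent events, P(both) = P(A) * P(B)
= 20% * 5%
= 100 / 100 %
= 1.0%

1.0%


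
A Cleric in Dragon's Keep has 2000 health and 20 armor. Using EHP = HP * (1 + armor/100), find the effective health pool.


EHP = 2000 * (1 + 20/100)
= 2000 * (1 + 0.2)
= 2000 * 1.2
= 2400.0

2400.0 EHP


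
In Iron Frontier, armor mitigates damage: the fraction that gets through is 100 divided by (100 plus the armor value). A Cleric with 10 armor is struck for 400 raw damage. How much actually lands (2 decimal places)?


actual = 400 * 100 / (100 + 10)
= 400 * 100 / 110
= 40000 / 110
= 363.64

363.64 damage


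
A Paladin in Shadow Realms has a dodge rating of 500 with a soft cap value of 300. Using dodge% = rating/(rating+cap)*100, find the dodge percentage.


dodge% = 500 / (500 + 300) * 100
= 500 / 800 * 100
= 0.625 * 100
= 62.50%

62.50%


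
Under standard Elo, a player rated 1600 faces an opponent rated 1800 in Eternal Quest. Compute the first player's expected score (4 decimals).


Elo expected score: Ea = 1/(1 + 10^((Rb-Ra)/400))
Rb - Ra = 1800 - 1600 = 200
(Rb-Ra)/400 = 200/400 = 0.5
10^0.5 = 3.162278
Ea = 1/(1 + 3.162278) = 1/4.162278 = 0.2403

0.2403
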